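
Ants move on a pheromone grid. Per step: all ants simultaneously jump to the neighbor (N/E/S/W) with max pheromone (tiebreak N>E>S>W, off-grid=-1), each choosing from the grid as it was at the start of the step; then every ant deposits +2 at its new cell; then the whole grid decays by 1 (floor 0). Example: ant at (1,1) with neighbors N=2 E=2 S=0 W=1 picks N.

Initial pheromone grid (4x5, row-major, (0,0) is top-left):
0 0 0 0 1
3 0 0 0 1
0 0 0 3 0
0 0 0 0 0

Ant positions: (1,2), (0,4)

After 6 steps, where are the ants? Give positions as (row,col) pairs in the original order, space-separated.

Step 1: ant0:(1,2)->N->(0,2) | ant1:(0,4)->S->(1,4)
  grid max=2 at (1,0)
Step 2: ant0:(0,2)->E->(0,3) | ant1:(1,4)->N->(0,4)
  grid max=1 at (0,3)
Step 3: ant0:(0,3)->E->(0,4) | ant1:(0,4)->S->(1,4)
  grid max=2 at (0,4)
Step 4: ant0:(0,4)->S->(1,4) | ant1:(1,4)->N->(0,4)
  grid max=3 at (0,4)
Step 5: ant0:(1,4)->N->(0,4) | ant1:(0,4)->S->(1,4)
  grid max=4 at (0,4)
Step 6: ant0:(0,4)->S->(1,4) | ant1:(1,4)->N->(0,4)
  grid max=5 at (0,4)

(1,4) (0,4)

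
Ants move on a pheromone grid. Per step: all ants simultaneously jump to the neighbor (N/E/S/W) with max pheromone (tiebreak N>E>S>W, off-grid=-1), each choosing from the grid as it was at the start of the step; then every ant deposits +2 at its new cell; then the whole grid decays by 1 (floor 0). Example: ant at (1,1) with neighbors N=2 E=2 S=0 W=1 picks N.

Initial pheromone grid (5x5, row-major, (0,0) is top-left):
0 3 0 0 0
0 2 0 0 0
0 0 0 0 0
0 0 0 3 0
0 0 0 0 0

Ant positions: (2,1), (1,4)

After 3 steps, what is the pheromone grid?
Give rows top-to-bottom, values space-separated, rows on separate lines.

After step 1: ants at (1,1),(0,4)
  0 2 0 0 1
  0 3 0 0 0
  0 0 0 0 0
  0 0 0 2 0
  0 0 0 0 0
After step 2: ants at (0,1),(1,4)
  0 3 0 0 0
  0 2 0 0 1
  0 0 0 0 0
  0 0 0 1 0
  0 0 0 0 0
After step 3: ants at (1,1),(0,4)
  0 2 0 0 1
  0 3 0 0 0
  0 0 0 0 0
  0 0 0 0 0
  0 0 0 0 0

0 2 0 0 1
0 3 0 0 0
0 0 0 0 0
0 0 0 0 0
0 0 0 0 0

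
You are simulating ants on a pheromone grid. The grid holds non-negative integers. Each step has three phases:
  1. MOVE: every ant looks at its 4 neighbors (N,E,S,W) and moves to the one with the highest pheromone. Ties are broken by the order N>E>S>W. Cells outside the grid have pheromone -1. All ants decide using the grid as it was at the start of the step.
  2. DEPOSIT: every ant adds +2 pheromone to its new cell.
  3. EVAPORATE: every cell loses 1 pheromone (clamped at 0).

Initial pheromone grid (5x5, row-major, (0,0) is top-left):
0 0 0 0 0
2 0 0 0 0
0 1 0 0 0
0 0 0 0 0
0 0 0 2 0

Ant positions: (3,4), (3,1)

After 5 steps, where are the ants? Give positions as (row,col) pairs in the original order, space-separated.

Step 1: ant0:(3,4)->N->(2,4) | ant1:(3,1)->N->(2,1)
  grid max=2 at (2,1)
Step 2: ant0:(2,4)->N->(1,4) | ant1:(2,1)->N->(1,1)
  grid max=1 at (1,1)
Step 3: ant0:(1,4)->N->(0,4) | ant1:(1,1)->S->(2,1)
  grid max=2 at (2,1)
Step 4: ant0:(0,4)->S->(1,4) | ant1:(2,1)->N->(1,1)
  grid max=1 at (1,1)
Step 5: ant0:(1,4)->N->(0,4) | ant1:(1,1)->S->(2,1)
  grid max=2 at (2,1)

(0,4) (2,1)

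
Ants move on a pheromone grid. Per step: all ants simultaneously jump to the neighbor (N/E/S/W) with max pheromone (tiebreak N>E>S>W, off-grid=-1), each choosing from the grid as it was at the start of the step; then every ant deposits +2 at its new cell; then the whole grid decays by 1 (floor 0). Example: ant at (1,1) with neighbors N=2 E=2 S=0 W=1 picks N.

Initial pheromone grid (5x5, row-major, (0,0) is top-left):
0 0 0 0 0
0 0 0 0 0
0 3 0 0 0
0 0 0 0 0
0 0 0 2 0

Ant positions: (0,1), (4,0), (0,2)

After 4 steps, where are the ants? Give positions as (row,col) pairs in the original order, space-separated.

Step 1: ant0:(0,1)->E->(0,2) | ant1:(4,0)->N->(3,0) | ant2:(0,2)->E->(0,3)
  grid max=2 at (2,1)
Step 2: ant0:(0,2)->E->(0,3) | ant1:(3,0)->N->(2,0) | ant2:(0,3)->W->(0,2)
  grid max=2 at (0,2)
Step 3: ant0:(0,3)->W->(0,2) | ant1:(2,0)->E->(2,1) | ant2:(0,2)->E->(0,3)
  grid max=3 at (0,2)
Step 4: ant0:(0,2)->E->(0,3) | ant1:(2,1)->N->(1,1) | ant2:(0,3)->W->(0,2)
  grid max=4 at (0,2)

(0,3) (1,1) (0,2)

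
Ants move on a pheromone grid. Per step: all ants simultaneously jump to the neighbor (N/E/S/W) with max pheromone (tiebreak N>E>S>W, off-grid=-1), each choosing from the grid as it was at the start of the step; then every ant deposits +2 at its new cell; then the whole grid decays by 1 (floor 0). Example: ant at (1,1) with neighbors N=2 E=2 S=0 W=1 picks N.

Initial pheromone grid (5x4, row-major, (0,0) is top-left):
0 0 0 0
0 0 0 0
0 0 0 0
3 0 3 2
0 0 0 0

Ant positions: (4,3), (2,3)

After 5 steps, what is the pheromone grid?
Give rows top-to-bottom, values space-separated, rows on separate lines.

After step 1: ants at (3,3),(3,3)
  0 0 0 0
  0 0 0 0
  0 0 0 0
  2 0 2 5
  0 0 0 0
After step 2: ants at (3,2),(3,2)
  0 0 0 0
  0 0 0 0
  0 0 0 0
  1 0 5 4
  0 0 0 0
After step 3: ants at (3,3),(3,3)
  0 0 0 0
  0 0 0 0
  0 0 0 0
  0 0 4 7
  0 0 0 0
After step 4: ants at (3,2),(3,2)
  0 0 0 0
  0 0 0 0
  0 0 0 0
  0 0 7 6
  0 0 0 0
After step 5: ants at (3,3),(3,3)
  0 0 0 0
  0 0 0 0
  0 0 0 0
  0 0 6 9
  0 0 0 0

0 0 0 0
0 0 0 0
0 0 0 0
0 0 6 9
0 0 0 0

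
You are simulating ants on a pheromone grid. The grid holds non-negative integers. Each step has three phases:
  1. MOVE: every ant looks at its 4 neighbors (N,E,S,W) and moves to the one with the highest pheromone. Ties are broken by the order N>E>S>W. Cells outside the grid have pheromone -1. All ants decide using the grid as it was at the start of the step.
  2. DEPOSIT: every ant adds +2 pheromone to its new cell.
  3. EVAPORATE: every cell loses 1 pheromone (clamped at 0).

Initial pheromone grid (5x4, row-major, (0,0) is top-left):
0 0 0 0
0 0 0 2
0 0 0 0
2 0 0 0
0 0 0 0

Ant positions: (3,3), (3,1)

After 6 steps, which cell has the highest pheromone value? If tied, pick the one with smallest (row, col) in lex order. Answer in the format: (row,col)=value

Answer: (1,3)=2

Derivation:
Step 1: ant0:(3,3)->N->(2,3) | ant1:(3,1)->W->(3,0)
  grid max=3 at (3,0)
Step 2: ant0:(2,3)->N->(1,3) | ant1:(3,0)->N->(2,0)
  grid max=2 at (1,3)
Step 3: ant0:(1,3)->N->(0,3) | ant1:(2,0)->S->(3,0)
  grid max=3 at (3,0)
Step 4: ant0:(0,3)->S->(1,3) | ant1:(3,0)->N->(2,0)
  grid max=2 at (1,3)
Step 5: ant0:(1,3)->N->(0,3) | ant1:(2,0)->S->(3,0)
  grid max=3 at (3,0)
Step 6: ant0:(0,3)->S->(1,3) | ant1:(3,0)->N->(2,0)
  grid max=2 at (1,3)
Final grid:
  0 0 0 0
  0 0 0 2
  1 0 0 0
  2 0 0 0
  0 0 0 0
Max pheromone 2 at (1,3)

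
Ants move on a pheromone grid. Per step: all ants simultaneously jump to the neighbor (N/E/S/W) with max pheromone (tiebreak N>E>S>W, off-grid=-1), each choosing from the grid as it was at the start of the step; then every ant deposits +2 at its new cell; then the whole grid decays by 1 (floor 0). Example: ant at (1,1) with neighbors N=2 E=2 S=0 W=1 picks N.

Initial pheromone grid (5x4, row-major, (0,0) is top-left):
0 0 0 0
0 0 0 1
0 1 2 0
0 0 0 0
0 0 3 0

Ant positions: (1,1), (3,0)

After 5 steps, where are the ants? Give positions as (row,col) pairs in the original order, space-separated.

Step 1: ant0:(1,1)->S->(2,1) | ant1:(3,0)->N->(2,0)
  grid max=2 at (2,1)
Step 2: ant0:(2,1)->E->(2,2) | ant1:(2,0)->E->(2,1)
  grid max=3 at (2,1)
Step 3: ant0:(2,2)->W->(2,1) | ant1:(2,1)->E->(2,2)
  grid max=4 at (2,1)
Step 4: ant0:(2,1)->E->(2,2) | ant1:(2,2)->W->(2,1)
  grid max=5 at (2,1)
Step 5: ant0:(2,2)->W->(2,1) | ant1:(2,1)->E->(2,2)
  grid max=6 at (2,1)

(2,1) (2,2)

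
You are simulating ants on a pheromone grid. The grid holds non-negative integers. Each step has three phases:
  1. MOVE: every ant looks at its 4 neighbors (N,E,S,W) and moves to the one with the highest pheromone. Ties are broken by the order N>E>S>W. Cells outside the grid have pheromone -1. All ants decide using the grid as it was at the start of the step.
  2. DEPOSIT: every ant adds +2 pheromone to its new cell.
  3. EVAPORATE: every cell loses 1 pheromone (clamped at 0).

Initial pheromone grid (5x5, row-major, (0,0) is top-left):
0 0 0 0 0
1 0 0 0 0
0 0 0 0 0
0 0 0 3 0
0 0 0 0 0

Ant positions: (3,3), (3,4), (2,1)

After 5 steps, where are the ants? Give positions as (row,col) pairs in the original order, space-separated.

Step 1: ant0:(3,3)->N->(2,3) | ant1:(3,4)->W->(3,3) | ant2:(2,1)->N->(1,1)
  grid max=4 at (3,3)
Step 2: ant0:(2,3)->S->(3,3) | ant1:(3,3)->N->(2,3) | ant2:(1,1)->N->(0,1)
  grid max=5 at (3,3)
Step 3: ant0:(3,3)->N->(2,3) | ant1:(2,3)->S->(3,3) | ant2:(0,1)->E->(0,2)
  grid max=6 at (3,3)
Step 4: ant0:(2,3)->S->(3,3) | ant1:(3,3)->N->(2,3) | ant2:(0,2)->E->(0,3)
  grid max=7 at (3,3)
Step 5: ant0:(3,3)->N->(2,3) | ant1:(2,3)->S->(3,3) | ant2:(0,3)->E->(0,4)
  grid max=8 at (3,3)

(2,3) (3,3) (0,4)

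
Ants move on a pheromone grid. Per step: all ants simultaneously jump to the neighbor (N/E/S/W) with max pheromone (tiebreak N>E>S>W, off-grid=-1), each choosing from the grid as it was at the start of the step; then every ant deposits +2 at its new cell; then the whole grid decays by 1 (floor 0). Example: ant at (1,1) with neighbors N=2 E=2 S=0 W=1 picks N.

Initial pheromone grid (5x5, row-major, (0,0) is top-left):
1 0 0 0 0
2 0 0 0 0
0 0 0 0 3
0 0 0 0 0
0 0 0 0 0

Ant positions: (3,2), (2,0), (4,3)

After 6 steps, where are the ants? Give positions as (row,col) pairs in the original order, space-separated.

Step 1: ant0:(3,2)->N->(2,2) | ant1:(2,0)->N->(1,0) | ant2:(4,3)->N->(3,3)
  grid max=3 at (1,0)
Step 2: ant0:(2,2)->N->(1,2) | ant1:(1,0)->N->(0,0) | ant2:(3,3)->N->(2,3)
  grid max=2 at (1,0)
Step 3: ant0:(1,2)->N->(0,2) | ant1:(0,0)->S->(1,0) | ant2:(2,3)->E->(2,4)
  grid max=3 at (1,0)
Step 4: ant0:(0,2)->E->(0,3) | ant1:(1,0)->N->(0,0) | ant2:(2,4)->N->(1,4)
  grid max=2 at (1,0)
Step 5: ant0:(0,3)->E->(0,4) | ant1:(0,0)->S->(1,0) | ant2:(1,4)->S->(2,4)
  grid max=3 at (1,0)
Step 6: ant0:(0,4)->S->(1,4) | ant1:(1,0)->N->(0,0) | ant2:(2,4)->N->(1,4)
  grid max=3 at (1,4)

(1,4) (0,0) (1,4)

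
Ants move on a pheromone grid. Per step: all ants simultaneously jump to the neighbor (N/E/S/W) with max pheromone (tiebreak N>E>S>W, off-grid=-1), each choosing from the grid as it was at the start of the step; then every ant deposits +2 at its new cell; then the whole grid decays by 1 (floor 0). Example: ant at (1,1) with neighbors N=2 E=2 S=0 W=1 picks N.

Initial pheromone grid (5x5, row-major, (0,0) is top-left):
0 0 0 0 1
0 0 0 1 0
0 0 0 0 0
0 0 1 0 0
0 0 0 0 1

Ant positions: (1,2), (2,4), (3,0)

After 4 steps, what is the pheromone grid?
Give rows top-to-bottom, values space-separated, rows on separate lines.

After step 1: ants at (1,3),(1,4),(2,0)
  0 0 0 0 0
  0 0 0 2 1
  1 0 0 0 0
  0 0 0 0 0
  0 0 0 0 0
After step 2: ants at (1,4),(1,3),(1,0)
  0 0 0 0 0
  1 0 0 3 2
  0 0 0 0 0
  0 0 0 0 0
  0 0 0 0 0
After step 3: ants at (1,3),(1,4),(0,0)
  1 0 0 0 0
  0 0 0 4 3
  0 0 0 0 0
  0 0 0 0 0
  0 0 0 0 0
After step 4: ants at (1,4),(1,3),(0,1)
  0 1 0 0 0
  0 0 0 5 4
  0 0 0 0 0
  0 0 0 0 0
  0 0 0 0 0

0 1 0 0 0
0 0 0 5 4
0 0 0 0 0
0 0 0 0 0
0 0 0 0 0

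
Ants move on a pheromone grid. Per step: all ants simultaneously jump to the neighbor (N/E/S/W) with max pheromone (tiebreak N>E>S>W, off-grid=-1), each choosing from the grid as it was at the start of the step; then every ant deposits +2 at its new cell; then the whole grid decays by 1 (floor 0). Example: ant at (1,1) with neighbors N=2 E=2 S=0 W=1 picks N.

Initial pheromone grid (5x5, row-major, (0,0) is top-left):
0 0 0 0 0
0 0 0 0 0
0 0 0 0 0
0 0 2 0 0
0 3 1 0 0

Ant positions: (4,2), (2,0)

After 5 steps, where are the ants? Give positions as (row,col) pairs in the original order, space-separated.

Step 1: ant0:(4,2)->W->(4,1) | ant1:(2,0)->N->(1,0)
  grid max=4 at (4,1)
Step 2: ant0:(4,1)->N->(3,1) | ant1:(1,0)->N->(0,0)
  grid max=3 at (4,1)
Step 3: ant0:(3,1)->S->(4,1) | ant1:(0,0)->E->(0,1)
  grid max=4 at (4,1)
Step 4: ant0:(4,1)->N->(3,1) | ant1:(0,1)->E->(0,2)
  grid max=3 at (4,1)
Step 5: ant0:(3,1)->S->(4,1) | ant1:(0,2)->E->(0,3)
  grid max=4 at (4,1)

(4,1) (0,3)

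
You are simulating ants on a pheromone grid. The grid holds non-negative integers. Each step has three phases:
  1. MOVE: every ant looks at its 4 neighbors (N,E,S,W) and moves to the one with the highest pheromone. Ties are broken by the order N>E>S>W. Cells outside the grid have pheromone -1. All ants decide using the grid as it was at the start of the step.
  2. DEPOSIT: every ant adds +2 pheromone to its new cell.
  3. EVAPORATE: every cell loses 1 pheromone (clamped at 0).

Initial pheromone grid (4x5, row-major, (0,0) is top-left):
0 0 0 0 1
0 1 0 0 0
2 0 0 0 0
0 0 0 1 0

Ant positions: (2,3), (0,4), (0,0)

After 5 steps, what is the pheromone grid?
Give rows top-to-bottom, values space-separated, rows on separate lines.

After step 1: ants at (3,3),(1,4),(0,1)
  0 1 0 0 0
  0 0 0 0 1
  1 0 0 0 0
  0 0 0 2 0
After step 2: ants at (2,3),(0,4),(0,2)
  0 0 1 0 1
  0 0 0 0 0
  0 0 0 1 0
  0 0 0 1 0
After step 3: ants at (3,3),(1,4),(0,3)
  0 0 0 1 0
  0 0 0 0 1
  0 0 0 0 0
  0 0 0 2 0
After step 4: ants at (2,3),(0,4),(0,4)
  0 0 0 0 3
  0 0 0 0 0
  0 0 0 1 0
  0 0 0 1 0
After step 5: ants at (3,3),(1,4),(1,4)
  0 0 0 0 2
  0 0 0 0 3
  0 0 0 0 0
  0 0 0 2 0

0 0 0 0 2
0 0 0 0 3
0 0 0 0 0
0 0 0 2 0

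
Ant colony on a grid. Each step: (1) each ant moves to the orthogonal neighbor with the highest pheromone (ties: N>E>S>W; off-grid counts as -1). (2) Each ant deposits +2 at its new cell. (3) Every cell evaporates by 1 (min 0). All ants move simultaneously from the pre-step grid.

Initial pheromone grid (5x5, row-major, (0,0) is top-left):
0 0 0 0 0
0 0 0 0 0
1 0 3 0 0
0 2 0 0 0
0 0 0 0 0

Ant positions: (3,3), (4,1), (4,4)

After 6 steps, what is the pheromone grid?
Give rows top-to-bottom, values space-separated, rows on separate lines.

After step 1: ants at (2,3),(3,1),(3,4)
  0 0 0 0 0
  0 0 0 0 0
  0 0 2 1 0
  0 3 0 0 1
  0 0 0 0 0
After step 2: ants at (2,2),(2,1),(2,4)
  0 0 0 0 0
  0 0 0 0 0
  0 1 3 0 1
  0 2 0 0 0
  0 0 0 0 0
After step 3: ants at (2,1),(2,2),(1,4)
  0 0 0 0 0
  0 0 0 0 1
  0 2 4 0 0
  0 1 0 0 0
  0 0 0 0 0
After step 4: ants at (2,2),(2,1),(0,4)
  0 0 0 0 1
  0 0 0 0 0
  0 3 5 0 0
  0 0 0 0 0
  0 0 0 0 0
After step 5: ants at (2,1),(2,2),(1,4)
  0 0 0 0 0
  0 0 0 0 1
  0 4 6 0 0
  0 0 0 0 0
  0 0 0 0 0
After step 6: ants at (2,2),(2,1),(0,4)
  0 0 0 0 1
  0 0 0 0 0
  0 5 7 0 0
  0 0 0 0 0
  0 0 0 0 0

0 0 0 0 1
0 0 0 0 0
0 5 7 0 0
0 0 0 0 0
0 0 0 0 0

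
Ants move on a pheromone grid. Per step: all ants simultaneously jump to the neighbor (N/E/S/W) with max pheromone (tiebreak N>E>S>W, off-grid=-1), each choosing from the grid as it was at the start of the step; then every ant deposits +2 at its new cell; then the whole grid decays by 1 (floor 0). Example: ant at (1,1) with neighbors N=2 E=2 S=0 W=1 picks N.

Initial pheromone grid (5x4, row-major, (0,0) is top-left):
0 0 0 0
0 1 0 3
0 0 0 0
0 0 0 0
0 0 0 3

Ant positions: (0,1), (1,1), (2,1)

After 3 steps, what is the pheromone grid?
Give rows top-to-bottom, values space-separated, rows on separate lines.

After step 1: ants at (1,1),(0,1),(1,1)
  0 1 0 0
  0 4 0 2
  0 0 0 0
  0 0 0 0
  0 0 0 2
After step 2: ants at (0,1),(1,1),(0,1)
  0 4 0 0
  0 5 0 1
  0 0 0 0
  0 0 0 0
  0 0 0 1
After step 3: ants at (1,1),(0,1),(1,1)
  0 5 0 0
  0 8 0 0
  0 0 0 0
  0 0 0 0
  0 0 0 0

0 5 0 0
0 8 0 0
0 0 0 0
0 0 0 0
0 0 0 0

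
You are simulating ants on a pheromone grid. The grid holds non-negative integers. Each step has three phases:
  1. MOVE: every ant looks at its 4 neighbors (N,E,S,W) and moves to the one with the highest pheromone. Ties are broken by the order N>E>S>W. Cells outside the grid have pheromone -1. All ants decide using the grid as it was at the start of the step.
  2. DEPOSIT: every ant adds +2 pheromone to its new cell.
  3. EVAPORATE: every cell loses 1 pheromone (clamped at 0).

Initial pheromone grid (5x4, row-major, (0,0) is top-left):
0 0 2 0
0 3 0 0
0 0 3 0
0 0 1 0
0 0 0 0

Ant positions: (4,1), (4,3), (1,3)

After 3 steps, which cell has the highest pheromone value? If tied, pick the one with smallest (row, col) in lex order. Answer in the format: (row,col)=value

Answer: (1,1)=2

Derivation:
Step 1: ant0:(4,1)->N->(3,1) | ant1:(4,3)->N->(3,3) | ant2:(1,3)->N->(0,3)
  grid max=2 at (1,1)
Step 2: ant0:(3,1)->N->(2,1) | ant1:(3,3)->N->(2,3) | ant2:(0,3)->W->(0,2)
  grid max=2 at (0,2)
Step 3: ant0:(2,1)->N->(1,1) | ant1:(2,3)->W->(2,2) | ant2:(0,2)->E->(0,3)
  grid max=2 at (1,1)
Final grid:
  0 0 1 1
  0 2 0 0
  0 0 2 0
  0 0 0 0
  0 0 0 0
Max pheromone 2 at (1,1)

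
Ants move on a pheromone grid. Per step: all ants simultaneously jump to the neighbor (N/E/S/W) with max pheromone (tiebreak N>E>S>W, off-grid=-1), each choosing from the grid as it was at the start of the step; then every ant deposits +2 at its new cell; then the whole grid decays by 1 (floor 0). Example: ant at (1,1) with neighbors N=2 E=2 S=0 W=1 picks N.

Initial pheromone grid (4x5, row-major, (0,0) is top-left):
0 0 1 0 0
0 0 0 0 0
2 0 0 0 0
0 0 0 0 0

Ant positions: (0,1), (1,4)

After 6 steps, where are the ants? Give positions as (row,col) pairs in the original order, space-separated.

Step 1: ant0:(0,1)->E->(0,2) | ant1:(1,4)->N->(0,4)
  grid max=2 at (0,2)
Step 2: ant0:(0,2)->E->(0,3) | ant1:(0,4)->S->(1,4)
  grid max=1 at (0,2)
Step 3: ant0:(0,3)->W->(0,2) | ant1:(1,4)->N->(0,4)
  grid max=2 at (0,2)
Step 4: ant0:(0,2)->E->(0,3) | ant1:(0,4)->S->(1,4)
  grid max=1 at (0,2)
Step 5: ant0:(0,3)->W->(0,2) | ant1:(1,4)->N->(0,4)
  grid max=2 at (0,2)
Step 6: ant0:(0,2)->E->(0,3) | ant1:(0,4)->S->(1,4)
  grid max=1 at (0,2)

(0,3) (1,4)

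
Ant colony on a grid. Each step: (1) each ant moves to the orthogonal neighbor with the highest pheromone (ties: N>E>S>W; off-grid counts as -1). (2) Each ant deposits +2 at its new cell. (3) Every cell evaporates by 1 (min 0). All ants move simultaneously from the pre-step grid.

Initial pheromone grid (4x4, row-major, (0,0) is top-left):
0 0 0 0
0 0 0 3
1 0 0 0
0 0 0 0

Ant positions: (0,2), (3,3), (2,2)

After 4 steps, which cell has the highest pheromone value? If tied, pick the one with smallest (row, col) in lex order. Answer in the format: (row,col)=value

Answer: (1,3)=11

Derivation:
Step 1: ant0:(0,2)->E->(0,3) | ant1:(3,3)->N->(2,3) | ant2:(2,2)->N->(1,2)
  grid max=2 at (1,3)
Step 2: ant0:(0,3)->S->(1,3) | ant1:(2,3)->N->(1,3) | ant2:(1,2)->E->(1,3)
  grid max=7 at (1,3)
Step 3: ant0:(1,3)->N->(0,3) | ant1:(1,3)->N->(0,3) | ant2:(1,3)->N->(0,3)
  grid max=6 at (1,3)
Step 4: ant0:(0,3)->S->(1,3) | ant1:(0,3)->S->(1,3) | ant2:(0,3)->S->(1,3)
  grid max=11 at (1,3)
Final grid:
  0 0 0 4
  0 0 0 11
  0 0 0 0
  0 0 0 0
Max pheromone 11 at (1,3)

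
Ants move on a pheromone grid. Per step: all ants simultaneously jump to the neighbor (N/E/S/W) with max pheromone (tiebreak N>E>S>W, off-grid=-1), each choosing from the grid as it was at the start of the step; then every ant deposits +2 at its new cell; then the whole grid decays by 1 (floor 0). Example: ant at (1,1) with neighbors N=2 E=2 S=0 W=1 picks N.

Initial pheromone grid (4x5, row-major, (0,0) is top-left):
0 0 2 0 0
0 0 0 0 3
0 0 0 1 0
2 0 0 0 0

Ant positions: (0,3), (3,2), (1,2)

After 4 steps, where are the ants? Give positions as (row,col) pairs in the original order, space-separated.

Step 1: ant0:(0,3)->W->(0,2) | ant1:(3,2)->N->(2,2) | ant2:(1,2)->N->(0,2)
  grid max=5 at (0,2)
Step 2: ant0:(0,2)->E->(0,3) | ant1:(2,2)->N->(1,2) | ant2:(0,2)->E->(0,3)
  grid max=4 at (0,2)
Step 3: ant0:(0,3)->W->(0,2) | ant1:(1,2)->N->(0,2) | ant2:(0,3)->W->(0,2)
  grid max=9 at (0,2)
Step 4: ant0:(0,2)->E->(0,3) | ant1:(0,2)->E->(0,3) | ant2:(0,2)->E->(0,3)
  grid max=8 at (0,2)

(0,3) (0,3) (0,3)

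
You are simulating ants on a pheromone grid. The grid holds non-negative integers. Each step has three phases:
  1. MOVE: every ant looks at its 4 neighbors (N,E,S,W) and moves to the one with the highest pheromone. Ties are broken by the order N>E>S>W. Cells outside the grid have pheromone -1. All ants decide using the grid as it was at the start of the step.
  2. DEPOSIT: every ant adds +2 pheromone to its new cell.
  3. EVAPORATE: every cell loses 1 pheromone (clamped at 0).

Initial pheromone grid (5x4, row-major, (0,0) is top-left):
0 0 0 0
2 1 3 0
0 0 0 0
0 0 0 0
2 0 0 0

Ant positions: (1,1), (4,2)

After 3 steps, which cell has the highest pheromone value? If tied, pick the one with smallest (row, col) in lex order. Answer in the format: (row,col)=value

Answer: (1,2)=6

Derivation:
Step 1: ant0:(1,1)->E->(1,2) | ant1:(4,2)->N->(3,2)
  grid max=4 at (1,2)
Step 2: ant0:(1,2)->N->(0,2) | ant1:(3,2)->N->(2,2)
  grid max=3 at (1,2)
Step 3: ant0:(0,2)->S->(1,2) | ant1:(2,2)->N->(1,2)
  grid max=6 at (1,2)
Final grid:
  0 0 0 0
  0 0 6 0
  0 0 0 0
  0 0 0 0
  0 0 0 0
Max pheromone 6 at (1,2)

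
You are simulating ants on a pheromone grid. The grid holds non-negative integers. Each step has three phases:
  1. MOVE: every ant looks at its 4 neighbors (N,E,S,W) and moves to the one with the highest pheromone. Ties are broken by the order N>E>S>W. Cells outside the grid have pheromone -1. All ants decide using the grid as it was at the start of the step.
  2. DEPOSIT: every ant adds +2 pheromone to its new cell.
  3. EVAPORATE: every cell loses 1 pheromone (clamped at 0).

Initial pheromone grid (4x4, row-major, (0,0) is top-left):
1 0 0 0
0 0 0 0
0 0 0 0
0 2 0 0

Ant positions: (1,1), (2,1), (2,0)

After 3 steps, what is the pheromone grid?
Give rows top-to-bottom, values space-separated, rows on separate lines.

After step 1: ants at (0,1),(3,1),(1,0)
  0 1 0 0
  1 0 0 0
  0 0 0 0
  0 3 0 0
After step 2: ants at (0,2),(2,1),(0,0)
  1 0 1 0
  0 0 0 0
  0 1 0 0
  0 2 0 0
After step 3: ants at (0,3),(3,1),(0,1)
  0 1 0 1
  0 0 0 0
  0 0 0 0
  0 3 0 0

0 1 0 1
0 0 0 0
0 0 0 0
0 3 0 0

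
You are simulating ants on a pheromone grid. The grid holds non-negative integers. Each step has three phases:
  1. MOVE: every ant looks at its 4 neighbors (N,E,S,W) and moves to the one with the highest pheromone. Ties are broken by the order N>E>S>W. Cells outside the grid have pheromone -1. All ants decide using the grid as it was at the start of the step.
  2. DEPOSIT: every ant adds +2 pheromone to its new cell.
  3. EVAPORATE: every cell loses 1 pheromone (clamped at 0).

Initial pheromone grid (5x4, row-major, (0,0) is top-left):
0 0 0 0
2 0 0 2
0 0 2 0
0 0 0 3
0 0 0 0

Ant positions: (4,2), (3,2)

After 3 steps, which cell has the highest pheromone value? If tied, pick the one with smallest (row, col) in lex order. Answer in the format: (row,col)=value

Answer: (3,3)=6

Derivation:
Step 1: ant0:(4,2)->N->(3,2) | ant1:(3,2)->E->(3,3)
  grid max=4 at (3,3)
Step 2: ant0:(3,2)->E->(3,3) | ant1:(3,3)->W->(3,2)
  grid max=5 at (3,3)
Step 3: ant0:(3,3)->W->(3,2) | ant1:(3,2)->E->(3,3)
  grid max=6 at (3,3)
Final grid:
  0 0 0 0
  0 0 0 0
  0 0 0 0
  0 0 3 6
  0 0 0 0
Max pheromone 6 at (3,3)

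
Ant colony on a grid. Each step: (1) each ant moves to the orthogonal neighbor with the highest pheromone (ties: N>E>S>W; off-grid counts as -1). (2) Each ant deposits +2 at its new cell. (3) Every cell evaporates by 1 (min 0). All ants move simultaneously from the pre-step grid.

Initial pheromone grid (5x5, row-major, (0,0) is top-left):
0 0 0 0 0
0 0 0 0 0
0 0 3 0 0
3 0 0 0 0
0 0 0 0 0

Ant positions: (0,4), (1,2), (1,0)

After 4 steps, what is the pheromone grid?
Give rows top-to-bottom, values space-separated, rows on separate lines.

After step 1: ants at (1,4),(2,2),(0,0)
  1 0 0 0 0
  0 0 0 0 1
  0 0 4 0 0
  2 0 0 0 0
  0 0 0 0 0
After step 2: ants at (0,4),(1,2),(0,1)
  0 1 0 0 1
  0 0 1 0 0
  0 0 3 0 0
  1 0 0 0 0
  0 0 0 0 0
After step 3: ants at (1,4),(2,2),(0,2)
  0 0 1 0 0
  0 0 0 0 1
  0 0 4 0 0
  0 0 0 0 0
  0 0 0 0 0
After step 4: ants at (0,4),(1,2),(0,3)
  0 0 0 1 1
  0 0 1 0 0
  0 0 3 0 0
  0 0 0 0 0
  0 0 0 0 0

0 0 0 1 1
0 0 1 0 0
0 0 3 0 0
0 0 0 0 0
0 0 0 0 0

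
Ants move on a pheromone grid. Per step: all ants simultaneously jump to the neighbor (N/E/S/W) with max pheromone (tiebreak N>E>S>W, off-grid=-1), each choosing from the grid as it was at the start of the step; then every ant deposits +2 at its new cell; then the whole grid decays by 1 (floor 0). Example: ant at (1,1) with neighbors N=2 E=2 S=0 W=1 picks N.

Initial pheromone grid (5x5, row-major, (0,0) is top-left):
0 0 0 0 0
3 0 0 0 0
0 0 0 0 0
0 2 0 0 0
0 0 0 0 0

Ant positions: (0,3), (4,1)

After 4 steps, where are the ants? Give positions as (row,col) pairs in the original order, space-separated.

Step 1: ant0:(0,3)->E->(0,4) | ant1:(4,1)->N->(3,1)
  grid max=3 at (3,1)
Step 2: ant0:(0,4)->S->(1,4) | ant1:(3,1)->N->(2,1)
  grid max=2 at (3,1)
Step 3: ant0:(1,4)->N->(0,4) | ant1:(2,1)->S->(3,1)
  grid max=3 at (3,1)
Step 4: ant0:(0,4)->S->(1,4) | ant1:(3,1)->N->(2,1)
  grid max=2 at (3,1)

(1,4) (2,1)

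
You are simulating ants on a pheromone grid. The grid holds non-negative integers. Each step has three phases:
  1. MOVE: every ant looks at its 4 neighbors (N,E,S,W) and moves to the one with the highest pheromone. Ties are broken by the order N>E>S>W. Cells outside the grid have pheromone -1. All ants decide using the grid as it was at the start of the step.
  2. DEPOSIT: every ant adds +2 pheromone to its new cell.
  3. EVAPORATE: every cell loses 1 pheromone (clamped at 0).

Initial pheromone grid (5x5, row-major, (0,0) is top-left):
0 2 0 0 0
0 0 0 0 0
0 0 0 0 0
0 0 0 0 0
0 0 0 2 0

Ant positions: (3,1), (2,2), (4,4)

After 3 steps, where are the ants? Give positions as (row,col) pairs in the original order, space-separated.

Step 1: ant0:(3,1)->N->(2,1) | ant1:(2,2)->N->(1,2) | ant2:(4,4)->W->(4,3)
  grid max=3 at (4,3)
Step 2: ant0:(2,1)->N->(1,1) | ant1:(1,2)->N->(0,2) | ant2:(4,3)->N->(3,3)
  grid max=2 at (4,3)
Step 3: ant0:(1,1)->N->(0,1) | ant1:(0,2)->E->(0,3) | ant2:(3,3)->S->(4,3)
  grid max=3 at (4,3)

(0,1) (0,3) (4,3)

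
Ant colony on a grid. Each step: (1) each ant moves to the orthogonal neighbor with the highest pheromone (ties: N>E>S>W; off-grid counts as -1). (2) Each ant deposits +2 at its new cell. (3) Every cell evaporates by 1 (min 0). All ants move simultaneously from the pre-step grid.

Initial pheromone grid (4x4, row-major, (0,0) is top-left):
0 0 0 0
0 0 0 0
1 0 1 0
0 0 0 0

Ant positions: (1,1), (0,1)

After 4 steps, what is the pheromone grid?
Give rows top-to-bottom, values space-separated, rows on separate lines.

After step 1: ants at (0,1),(0,2)
  0 1 1 0
  0 0 0 0
  0 0 0 0
  0 0 0 0
After step 2: ants at (0,2),(0,1)
  0 2 2 0
  0 0 0 0
  0 0 0 0
  0 0 0 0
After step 3: ants at (0,1),(0,2)
  0 3 3 0
  0 0 0 0
  0 0 0 0
  0 0 0 0
After step 4: ants at (0,2),(0,1)
  0 4 4 0
  0 0 0 0
  0 0 0 0
  0 0 0 0

0 4 4 0
0 0 0 0
0 0 0 0
0 0 0 0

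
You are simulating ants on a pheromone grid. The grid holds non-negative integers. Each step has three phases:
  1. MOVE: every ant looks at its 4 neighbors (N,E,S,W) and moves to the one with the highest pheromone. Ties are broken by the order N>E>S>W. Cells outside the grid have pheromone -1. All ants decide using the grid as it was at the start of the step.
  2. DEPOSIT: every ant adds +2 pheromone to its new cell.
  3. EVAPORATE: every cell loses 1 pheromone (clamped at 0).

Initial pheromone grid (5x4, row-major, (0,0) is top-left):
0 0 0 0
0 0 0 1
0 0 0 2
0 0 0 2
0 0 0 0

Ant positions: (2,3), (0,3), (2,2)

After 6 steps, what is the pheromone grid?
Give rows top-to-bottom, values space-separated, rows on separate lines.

After step 1: ants at (3,3),(1,3),(2,3)
  0 0 0 0
  0 0 0 2
  0 0 0 3
  0 0 0 3
  0 0 0 0
After step 2: ants at (2,3),(2,3),(3,3)
  0 0 0 0
  0 0 0 1
  0 0 0 6
  0 0 0 4
  0 0 0 0
After step 3: ants at (3,3),(3,3),(2,3)
  0 0 0 0
  0 0 0 0
  0 0 0 7
  0 0 0 7
  0 0 0 0
After step 4: ants at (2,3),(2,3),(3,3)
  0 0 0 0
  0 0 0 0
  0 0 0 10
  0 0 0 8
  0 0 0 0
After step 5: ants at (3,3),(3,3),(2,3)
  0 0 0 0
  0 0 0 0
  0 0 0 11
  0 0 0 11
  0 0 0 0
After step 6: ants at (2,3),(2,3),(3,3)
  0 0 0 0
  0 0 0 0
  0 0 0 14
  0 0 0 12
  0 0 0 0

0 0 0 0
0 0 0 0
0 0 0 14
0 0 0 12
0 0 0 0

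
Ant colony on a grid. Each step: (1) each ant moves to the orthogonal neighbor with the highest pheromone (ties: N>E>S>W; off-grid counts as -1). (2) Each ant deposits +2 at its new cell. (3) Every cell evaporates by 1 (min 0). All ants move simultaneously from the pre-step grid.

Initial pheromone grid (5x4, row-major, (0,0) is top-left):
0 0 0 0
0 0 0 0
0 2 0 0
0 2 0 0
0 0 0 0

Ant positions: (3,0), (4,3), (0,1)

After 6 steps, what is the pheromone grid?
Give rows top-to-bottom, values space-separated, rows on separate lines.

After step 1: ants at (3,1),(3,3),(0,2)
  0 0 1 0
  0 0 0 0
  0 1 0 0
  0 3 0 1
  0 0 0 0
After step 2: ants at (2,1),(2,3),(0,3)
  0 0 0 1
  0 0 0 0
  0 2 0 1
  0 2 0 0
  0 0 0 0
After step 3: ants at (3,1),(1,3),(1,3)
  0 0 0 0
  0 0 0 3
  0 1 0 0
  0 3 0 0
  0 0 0 0
After step 4: ants at (2,1),(0,3),(0,3)
  0 0 0 3
  0 0 0 2
  0 2 0 0
  0 2 0 0
  0 0 0 0
After step 5: ants at (3,1),(1,3),(1,3)
  0 0 0 2
  0 0 0 5
  0 1 0 0
  0 3 0 0
  0 0 0 0
After step 6: ants at (2,1),(0,3),(0,3)
  0 0 0 5
  0 0 0 4
  0 2 0 0
  0 2 0 0
  0 0 0 0

0 0 0 5
0 0 0 4
0 2 0 0
0 2 0 0
0 0 0 0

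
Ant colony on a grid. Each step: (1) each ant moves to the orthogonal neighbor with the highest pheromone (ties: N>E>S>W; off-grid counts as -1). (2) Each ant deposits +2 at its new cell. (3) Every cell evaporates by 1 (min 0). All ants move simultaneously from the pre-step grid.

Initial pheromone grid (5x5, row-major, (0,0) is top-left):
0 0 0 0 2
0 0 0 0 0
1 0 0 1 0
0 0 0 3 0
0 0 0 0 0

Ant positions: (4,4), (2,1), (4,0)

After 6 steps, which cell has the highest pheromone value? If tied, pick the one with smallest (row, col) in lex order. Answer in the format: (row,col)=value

Answer: (2,0)=7

Derivation:
Step 1: ant0:(4,4)->N->(3,4) | ant1:(2,1)->W->(2,0) | ant2:(4,0)->N->(3,0)
  grid max=2 at (2,0)
Step 2: ant0:(3,4)->W->(3,3) | ant1:(2,0)->S->(3,0) | ant2:(3,0)->N->(2,0)
  grid max=3 at (2,0)
Step 3: ant0:(3,3)->N->(2,3) | ant1:(3,0)->N->(2,0) | ant2:(2,0)->S->(3,0)
  grid max=4 at (2,0)
Step 4: ant0:(2,3)->S->(3,3) | ant1:(2,0)->S->(3,0) | ant2:(3,0)->N->(2,0)
  grid max=5 at (2,0)
Step 5: ant0:(3,3)->N->(2,3) | ant1:(3,0)->N->(2,0) | ant2:(2,0)->S->(3,0)
  grid max=6 at (2,0)
Step 6: ant0:(2,3)->S->(3,3) | ant1:(2,0)->S->(3,0) | ant2:(3,0)->N->(2,0)
  grid max=7 at (2,0)
Final grid:
  0 0 0 0 0
  0 0 0 0 0
  7 0 0 0 0
  6 0 0 3 0
  0 0 0 0 0
Max pheromone 7 at (2,0)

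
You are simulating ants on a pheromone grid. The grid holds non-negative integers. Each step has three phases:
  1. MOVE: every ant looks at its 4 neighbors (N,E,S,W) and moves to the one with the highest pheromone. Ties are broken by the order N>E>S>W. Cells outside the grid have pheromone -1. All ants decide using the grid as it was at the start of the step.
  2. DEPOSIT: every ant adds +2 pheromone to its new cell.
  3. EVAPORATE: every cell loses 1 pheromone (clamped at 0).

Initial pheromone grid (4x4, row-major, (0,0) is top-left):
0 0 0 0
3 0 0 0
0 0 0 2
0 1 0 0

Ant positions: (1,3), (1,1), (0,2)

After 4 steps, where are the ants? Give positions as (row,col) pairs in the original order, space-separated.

Step 1: ant0:(1,3)->S->(2,3) | ant1:(1,1)->W->(1,0) | ant2:(0,2)->E->(0,3)
  grid max=4 at (1,0)
Step 2: ant0:(2,3)->N->(1,3) | ant1:(1,0)->N->(0,0) | ant2:(0,3)->S->(1,3)
  grid max=3 at (1,0)
Step 3: ant0:(1,3)->S->(2,3) | ant1:(0,0)->S->(1,0) | ant2:(1,3)->S->(2,3)
  grid max=5 at (2,3)
Step 4: ant0:(2,3)->N->(1,3) | ant1:(1,0)->N->(0,0) | ant2:(2,3)->N->(1,3)
  grid max=5 at (1,3)

(1,3) (0,0) (1,3)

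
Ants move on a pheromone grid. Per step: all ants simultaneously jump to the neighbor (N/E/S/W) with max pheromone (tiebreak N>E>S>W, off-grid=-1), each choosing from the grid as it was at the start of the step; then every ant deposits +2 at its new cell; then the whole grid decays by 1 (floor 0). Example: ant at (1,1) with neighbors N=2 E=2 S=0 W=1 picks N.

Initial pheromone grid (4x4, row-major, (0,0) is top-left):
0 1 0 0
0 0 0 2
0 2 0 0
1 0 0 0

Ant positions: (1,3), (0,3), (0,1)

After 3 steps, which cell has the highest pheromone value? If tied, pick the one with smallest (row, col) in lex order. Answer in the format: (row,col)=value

Step 1: ant0:(1,3)->N->(0,3) | ant1:(0,3)->S->(1,3) | ant2:(0,1)->E->(0,2)
  grid max=3 at (1,3)
Step 2: ant0:(0,3)->S->(1,3) | ant1:(1,3)->N->(0,3) | ant2:(0,2)->E->(0,3)
  grid max=4 at (0,3)
Step 3: ant0:(1,3)->N->(0,3) | ant1:(0,3)->S->(1,3) | ant2:(0,3)->S->(1,3)
  grid max=7 at (1,3)
Final grid:
  0 0 0 5
  0 0 0 7
  0 0 0 0
  0 0 0 0
Max pheromone 7 at (1,3)

Answer: (1,3)=7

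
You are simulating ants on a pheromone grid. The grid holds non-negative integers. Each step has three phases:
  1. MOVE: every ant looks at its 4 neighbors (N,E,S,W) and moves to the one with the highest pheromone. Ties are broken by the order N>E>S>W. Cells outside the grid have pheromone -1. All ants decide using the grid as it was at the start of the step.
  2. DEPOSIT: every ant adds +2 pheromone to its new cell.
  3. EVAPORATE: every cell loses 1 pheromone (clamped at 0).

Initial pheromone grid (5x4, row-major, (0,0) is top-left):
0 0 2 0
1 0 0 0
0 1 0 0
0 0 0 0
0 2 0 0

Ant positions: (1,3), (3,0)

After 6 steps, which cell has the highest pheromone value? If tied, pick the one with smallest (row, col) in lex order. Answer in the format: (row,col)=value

Answer: (0,2)=4

Derivation:
Step 1: ant0:(1,3)->N->(0,3) | ant1:(3,0)->N->(2,0)
  grid max=1 at (0,2)
Step 2: ant0:(0,3)->W->(0,2) | ant1:(2,0)->N->(1,0)
  grid max=2 at (0,2)
Step 3: ant0:(0,2)->E->(0,3) | ant1:(1,0)->N->(0,0)
  grid max=1 at (0,0)
Step 4: ant0:(0,3)->W->(0,2) | ant1:(0,0)->E->(0,1)
  grid max=2 at (0,2)
Step 5: ant0:(0,2)->W->(0,1) | ant1:(0,1)->E->(0,2)
  grid max=3 at (0,2)
Step 6: ant0:(0,1)->E->(0,2) | ant1:(0,2)->W->(0,1)
  grid max=4 at (0,2)
Final grid:
  0 3 4 0
  0 0 0 0
  0 0 0 0
  0 0 0 0
  0 0 0 0
Max pheromone 4 at (0,2)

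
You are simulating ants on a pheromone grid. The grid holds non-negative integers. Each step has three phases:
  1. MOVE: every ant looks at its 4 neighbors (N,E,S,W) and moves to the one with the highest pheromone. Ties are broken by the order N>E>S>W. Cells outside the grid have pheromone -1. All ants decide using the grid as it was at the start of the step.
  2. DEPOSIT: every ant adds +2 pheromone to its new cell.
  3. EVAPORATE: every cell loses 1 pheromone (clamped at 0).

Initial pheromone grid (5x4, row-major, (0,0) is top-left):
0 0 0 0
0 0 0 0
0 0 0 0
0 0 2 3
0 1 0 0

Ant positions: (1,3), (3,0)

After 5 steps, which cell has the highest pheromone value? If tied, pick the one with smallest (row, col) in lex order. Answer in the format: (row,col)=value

Step 1: ant0:(1,3)->N->(0,3) | ant1:(3,0)->N->(2,0)
  grid max=2 at (3,3)
Step 2: ant0:(0,3)->S->(1,3) | ant1:(2,0)->N->(1,0)
  grid max=1 at (1,0)
Step 3: ant0:(1,3)->N->(0,3) | ant1:(1,0)->N->(0,0)
  grid max=1 at (0,0)
Step 4: ant0:(0,3)->S->(1,3) | ant1:(0,0)->E->(0,1)
  grid max=1 at (0,1)
Step 5: ant0:(1,3)->N->(0,3) | ant1:(0,1)->E->(0,2)
  grid max=1 at (0,2)
Final grid:
  0 0 1 1
  0 0 0 0
  0 0 0 0
  0 0 0 0
  0 0 0 0
Max pheromone 1 at (0,2)

Answer: (0,2)=1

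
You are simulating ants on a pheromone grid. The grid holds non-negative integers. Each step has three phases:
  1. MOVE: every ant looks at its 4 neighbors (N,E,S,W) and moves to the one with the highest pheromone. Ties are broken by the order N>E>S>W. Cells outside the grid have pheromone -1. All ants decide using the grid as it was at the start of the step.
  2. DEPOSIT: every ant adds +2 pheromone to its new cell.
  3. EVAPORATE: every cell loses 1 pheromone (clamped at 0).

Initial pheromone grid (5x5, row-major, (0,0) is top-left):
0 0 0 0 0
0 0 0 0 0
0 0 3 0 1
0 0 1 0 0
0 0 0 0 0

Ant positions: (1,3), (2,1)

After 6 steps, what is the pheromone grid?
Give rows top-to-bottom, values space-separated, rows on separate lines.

After step 1: ants at (0,3),(2,2)
  0 0 0 1 0
  0 0 0 0 0
  0 0 4 0 0
  0 0 0 0 0
  0 0 0 0 0
After step 2: ants at (0,4),(1,2)
  0 0 0 0 1
  0 0 1 0 0
  0 0 3 0 0
  0 0 0 0 0
  0 0 0 0 0
After step 3: ants at (1,4),(2,2)
  0 0 0 0 0
  0 0 0 0 1
  0 0 4 0 0
  0 0 0 0 0
  0 0 0 0 0
After step 4: ants at (0,4),(1,2)
  0 0 0 0 1
  0 0 1 0 0
  0 0 3 0 0
  0 0 0 0 0
  0 0 0 0 0
After step 5: ants at (1,4),(2,2)
  0 0 0 0 0
  0 0 0 0 1
  0 0 4 0 0
  0 0 0 0 0
  0 0 0 0 0
After step 6: ants at (0,4),(1,2)
  0 0 0 0 1
  0 0 1 0 0
  0 0 3 0 0
  0 0 0 0 0
  0 0 0 0 0

0 0 0 0 1
0 0 1 0 0
0 0 3 0 0
0 0 0 0 0
0 0 0 0 0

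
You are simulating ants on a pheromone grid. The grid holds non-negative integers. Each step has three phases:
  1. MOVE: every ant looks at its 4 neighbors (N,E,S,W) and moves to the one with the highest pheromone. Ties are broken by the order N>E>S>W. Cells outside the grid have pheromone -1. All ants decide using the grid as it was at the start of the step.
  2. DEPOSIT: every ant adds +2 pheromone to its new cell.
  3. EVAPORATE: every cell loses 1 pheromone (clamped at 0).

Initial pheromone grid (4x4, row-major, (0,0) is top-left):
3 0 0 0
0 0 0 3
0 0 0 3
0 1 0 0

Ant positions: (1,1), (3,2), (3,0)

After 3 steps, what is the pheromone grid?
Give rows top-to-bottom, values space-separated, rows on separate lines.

After step 1: ants at (0,1),(3,1),(3,1)
  2 1 0 0
  0 0 0 2
  0 0 0 2
  0 4 0 0
After step 2: ants at (0,0),(2,1),(2,1)
  3 0 0 0
  0 0 0 1
  0 3 0 1
  0 3 0 0
After step 3: ants at (0,1),(3,1),(3,1)
  2 1 0 0
  0 0 0 0
  0 2 0 0
  0 6 0 0

2 1 0 0
0 0 0 0
0 2 0 0
0 6 0 0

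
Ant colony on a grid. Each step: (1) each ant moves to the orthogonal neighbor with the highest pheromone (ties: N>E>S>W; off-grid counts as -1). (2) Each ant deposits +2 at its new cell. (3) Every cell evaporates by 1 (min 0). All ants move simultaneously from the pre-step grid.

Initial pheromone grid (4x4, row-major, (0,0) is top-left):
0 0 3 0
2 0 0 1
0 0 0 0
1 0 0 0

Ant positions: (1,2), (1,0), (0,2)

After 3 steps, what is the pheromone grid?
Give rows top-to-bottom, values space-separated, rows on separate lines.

After step 1: ants at (0,2),(0,0),(0,3)
  1 0 4 1
  1 0 0 0
  0 0 0 0
  0 0 0 0
After step 2: ants at (0,3),(1,0),(0,2)
  0 0 5 2
  2 0 0 0
  0 0 0 0
  0 0 0 0
After step 3: ants at (0,2),(0,0),(0,3)
  1 0 6 3
  1 0 0 0
  0 0 0 0
  0 0 0 0

1 0 6 3
1 0 0 0
0 0 0 0
0 0 0 0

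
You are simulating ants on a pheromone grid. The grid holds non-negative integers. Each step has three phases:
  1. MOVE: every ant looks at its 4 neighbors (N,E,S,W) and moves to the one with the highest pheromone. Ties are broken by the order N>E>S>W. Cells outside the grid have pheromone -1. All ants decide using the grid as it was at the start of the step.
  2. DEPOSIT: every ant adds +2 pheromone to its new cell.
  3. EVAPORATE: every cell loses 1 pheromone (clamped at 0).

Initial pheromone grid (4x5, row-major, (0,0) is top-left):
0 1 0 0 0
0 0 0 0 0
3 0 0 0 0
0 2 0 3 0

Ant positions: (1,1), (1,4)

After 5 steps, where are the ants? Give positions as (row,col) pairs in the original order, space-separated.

Step 1: ant0:(1,1)->N->(0,1) | ant1:(1,4)->N->(0,4)
  grid max=2 at (0,1)
Step 2: ant0:(0,1)->E->(0,2) | ant1:(0,4)->S->(1,4)
  grid max=1 at (0,1)
Step 3: ant0:(0,2)->W->(0,1) | ant1:(1,4)->N->(0,4)
  grid max=2 at (0,1)
Step 4: ant0:(0,1)->E->(0,2) | ant1:(0,4)->S->(1,4)
  grid max=1 at (0,1)
Step 5: ant0:(0,2)->W->(0,1) | ant1:(1,4)->N->(0,4)
  grid max=2 at (0,1)

(0,1) (0,4)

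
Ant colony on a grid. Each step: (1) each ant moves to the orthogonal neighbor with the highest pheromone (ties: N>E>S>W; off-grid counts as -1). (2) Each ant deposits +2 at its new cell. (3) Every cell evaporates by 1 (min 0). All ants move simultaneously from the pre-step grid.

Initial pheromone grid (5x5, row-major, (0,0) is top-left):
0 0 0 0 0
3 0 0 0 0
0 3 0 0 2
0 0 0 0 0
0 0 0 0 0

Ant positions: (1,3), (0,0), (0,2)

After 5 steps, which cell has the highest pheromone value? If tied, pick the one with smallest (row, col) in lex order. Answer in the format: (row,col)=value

Step 1: ant0:(1,3)->N->(0,3) | ant1:(0,0)->S->(1,0) | ant2:(0,2)->E->(0,3)
  grid max=4 at (1,0)
Step 2: ant0:(0,3)->E->(0,4) | ant1:(1,0)->N->(0,0) | ant2:(0,3)->E->(0,4)
  grid max=3 at (0,4)
Step 3: ant0:(0,4)->W->(0,3) | ant1:(0,0)->S->(1,0) | ant2:(0,4)->W->(0,3)
  grid max=5 at (0,3)
Step 4: ant0:(0,3)->E->(0,4) | ant1:(1,0)->N->(0,0) | ant2:(0,3)->E->(0,4)
  grid max=5 at (0,4)
Step 5: ant0:(0,4)->W->(0,3) | ant1:(0,0)->S->(1,0) | ant2:(0,4)->W->(0,3)
  grid max=7 at (0,3)
Final grid:
  0 0 0 7 4
  4 0 0 0 0
  0 0 0 0 0
  0 0 0 0 0
  0 0 0 0 0
Max pheromone 7 at (0,3)

Answer: (0,3)=7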